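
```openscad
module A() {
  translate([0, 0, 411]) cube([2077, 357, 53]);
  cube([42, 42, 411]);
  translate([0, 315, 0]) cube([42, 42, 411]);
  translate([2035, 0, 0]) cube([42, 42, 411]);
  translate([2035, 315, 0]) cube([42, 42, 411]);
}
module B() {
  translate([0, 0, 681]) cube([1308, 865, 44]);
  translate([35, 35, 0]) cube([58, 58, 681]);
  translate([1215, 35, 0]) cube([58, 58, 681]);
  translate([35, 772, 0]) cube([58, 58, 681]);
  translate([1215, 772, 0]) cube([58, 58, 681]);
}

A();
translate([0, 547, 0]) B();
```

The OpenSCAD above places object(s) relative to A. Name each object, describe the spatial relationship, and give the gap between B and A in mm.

A is a bench. B is a table. The table is on the floor beside the bench on its +y side. The gap between the table and the bench is 190 mm.

The table's nearest face is 190 mm from the bench's +y face.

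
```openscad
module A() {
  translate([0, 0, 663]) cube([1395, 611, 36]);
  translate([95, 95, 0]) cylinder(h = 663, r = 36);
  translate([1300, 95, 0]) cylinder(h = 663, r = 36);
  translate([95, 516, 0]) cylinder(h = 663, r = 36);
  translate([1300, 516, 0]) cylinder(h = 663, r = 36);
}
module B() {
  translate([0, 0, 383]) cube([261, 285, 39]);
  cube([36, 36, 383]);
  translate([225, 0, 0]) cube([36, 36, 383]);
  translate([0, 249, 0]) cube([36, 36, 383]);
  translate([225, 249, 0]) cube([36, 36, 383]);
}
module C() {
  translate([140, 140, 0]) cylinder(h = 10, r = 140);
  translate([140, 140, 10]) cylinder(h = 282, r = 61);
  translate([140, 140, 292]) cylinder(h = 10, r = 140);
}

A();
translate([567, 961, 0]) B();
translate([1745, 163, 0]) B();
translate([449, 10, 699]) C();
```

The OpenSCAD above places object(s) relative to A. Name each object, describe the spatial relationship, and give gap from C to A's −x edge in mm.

A is a table. B is a stool. C is a spool. Two stools sit around the table at the +y, +x sides. The spool is on top of the table. The gap from the spool to the table's −x edge is 449 mm.

The spool's min-x is at 449; the table's min-x is 0; gap = 449 mm.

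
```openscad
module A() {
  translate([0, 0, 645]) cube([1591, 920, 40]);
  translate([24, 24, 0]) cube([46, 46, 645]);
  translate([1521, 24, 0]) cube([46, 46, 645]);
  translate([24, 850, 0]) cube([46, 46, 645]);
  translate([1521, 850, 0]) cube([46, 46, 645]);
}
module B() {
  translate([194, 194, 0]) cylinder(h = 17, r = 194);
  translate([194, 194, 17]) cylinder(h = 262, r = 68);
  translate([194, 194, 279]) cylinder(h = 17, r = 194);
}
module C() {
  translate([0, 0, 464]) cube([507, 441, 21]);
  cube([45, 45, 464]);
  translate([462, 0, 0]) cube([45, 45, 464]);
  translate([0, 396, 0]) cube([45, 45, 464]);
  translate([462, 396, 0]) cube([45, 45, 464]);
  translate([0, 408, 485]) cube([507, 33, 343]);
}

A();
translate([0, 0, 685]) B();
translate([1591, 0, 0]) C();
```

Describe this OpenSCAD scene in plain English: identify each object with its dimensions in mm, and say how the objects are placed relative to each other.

A is a rectangular dining table. The top is 1591×920×40 mm with its upper surface at z = 685 mm. It stands on four 46×46 mm square legs, each inset 24 mm from the nearest pair of top edges, running from the floor to the underside of the top.

B is a spool: two coaxial disc flanges of radius 194 mm and thickness 17 mm, joined by a core cylinder of radius 68 mm and height 262 mm. The lower flange rests on z = 0 and the three cylinders share a vertical axis.

C is a chair: 507×441 mm seat, 21 mm thick, top at z = 485 mm, on four 45 mm square corner legs flush with the seat edges. A 33 mm thick backrest slab spans the full seat width, extending 343 mm above the seat top, its back face flush with the seat's +y edge.

The spool is on top of the table. The chair is against the table's +x side, with their −y faces flush.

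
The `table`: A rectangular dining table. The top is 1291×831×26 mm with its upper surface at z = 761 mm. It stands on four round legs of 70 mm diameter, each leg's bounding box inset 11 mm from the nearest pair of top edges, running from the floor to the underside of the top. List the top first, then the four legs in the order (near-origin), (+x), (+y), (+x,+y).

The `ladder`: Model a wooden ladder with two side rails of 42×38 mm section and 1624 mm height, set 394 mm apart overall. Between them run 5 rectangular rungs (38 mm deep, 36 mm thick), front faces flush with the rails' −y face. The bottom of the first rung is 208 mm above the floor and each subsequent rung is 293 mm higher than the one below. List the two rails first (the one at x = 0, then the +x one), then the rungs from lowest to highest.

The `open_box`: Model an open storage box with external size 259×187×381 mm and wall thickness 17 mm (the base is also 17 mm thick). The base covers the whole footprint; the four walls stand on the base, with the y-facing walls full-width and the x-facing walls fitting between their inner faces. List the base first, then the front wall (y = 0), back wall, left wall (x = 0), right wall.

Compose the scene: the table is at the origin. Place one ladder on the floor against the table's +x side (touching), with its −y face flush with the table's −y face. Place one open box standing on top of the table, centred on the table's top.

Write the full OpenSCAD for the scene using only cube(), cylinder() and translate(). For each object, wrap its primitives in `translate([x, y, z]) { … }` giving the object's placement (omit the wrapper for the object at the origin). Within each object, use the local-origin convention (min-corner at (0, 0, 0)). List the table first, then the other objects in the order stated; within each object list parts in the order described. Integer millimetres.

translate([0, 0, 735]) cube([1291, 831, 26]);
translate([46, 46, 0]) cylinder(h = 735, r = 35);
translate([1245, 46, 0]) cylinder(h = 735, r = 35);
translate([46, 785, 0]) cylinder(h = 735, r = 35);
translate([1245, 785, 0]) cylinder(h = 735, r = 35);
translate([1291, 0, 0]) {
  cube([42, 38, 1624]);
  translate([352, 0, 0]) cube([42, 38, 1624]);
  translate([42, 0, 208]) cube([310, 38, 36]);
  translate([42, 0, 501]) cube([310, 38, 36]);
  translate([42, 0, 794]) cube([310, 38, 36]);
  translate([42, 0, 1087]) cube([310, 38, 36]);
  translate([42, 0, 1380]) cube([310, 38, 36]);
}
translate([516, 322, 761]) {
  cube([259, 187, 17]);
  translate([0, 0, 17]) cube([259, 17, 364]);
  translate([0, 170, 17]) cube([259, 17, 364]);
  translate([0, 17, 17]) cube([17, 153, 364]);
  translate([242, 17, 17]) cube([17, 153, 364]);
}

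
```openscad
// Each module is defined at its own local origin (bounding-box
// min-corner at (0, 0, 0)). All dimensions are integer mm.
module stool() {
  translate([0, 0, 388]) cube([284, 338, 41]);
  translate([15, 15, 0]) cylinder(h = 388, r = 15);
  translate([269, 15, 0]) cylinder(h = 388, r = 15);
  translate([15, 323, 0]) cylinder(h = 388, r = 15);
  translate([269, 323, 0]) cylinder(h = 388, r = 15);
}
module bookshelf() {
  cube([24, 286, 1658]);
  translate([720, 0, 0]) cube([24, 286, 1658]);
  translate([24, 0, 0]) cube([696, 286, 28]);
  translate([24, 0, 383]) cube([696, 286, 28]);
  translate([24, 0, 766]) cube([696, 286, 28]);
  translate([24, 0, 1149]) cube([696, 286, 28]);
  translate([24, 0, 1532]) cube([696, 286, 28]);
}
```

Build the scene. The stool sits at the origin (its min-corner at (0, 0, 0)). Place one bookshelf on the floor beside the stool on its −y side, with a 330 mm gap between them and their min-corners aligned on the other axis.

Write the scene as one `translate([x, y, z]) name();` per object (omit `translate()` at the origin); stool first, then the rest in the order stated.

stool();
translate([0, -616, 0]) bookshelf();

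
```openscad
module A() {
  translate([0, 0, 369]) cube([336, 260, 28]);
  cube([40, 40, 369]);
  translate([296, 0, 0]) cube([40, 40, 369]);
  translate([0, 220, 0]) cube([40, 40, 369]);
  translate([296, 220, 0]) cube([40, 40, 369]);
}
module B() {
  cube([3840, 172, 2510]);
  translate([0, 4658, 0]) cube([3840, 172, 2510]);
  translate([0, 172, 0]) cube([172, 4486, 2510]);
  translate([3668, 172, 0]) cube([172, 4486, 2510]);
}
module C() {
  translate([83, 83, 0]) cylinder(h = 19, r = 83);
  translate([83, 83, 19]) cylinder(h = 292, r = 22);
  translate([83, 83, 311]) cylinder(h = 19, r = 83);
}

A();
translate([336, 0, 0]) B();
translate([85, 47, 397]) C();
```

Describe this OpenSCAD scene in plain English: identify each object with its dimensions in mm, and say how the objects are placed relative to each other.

A is a four-legged stool. The seat is a 336×260×28 mm slab whose top surface is at z = 397 mm; four square legs, each 40×40 mm in cross-section, run from the floor (z = 0) to the underside of the seat, each flush with a corner of the seat.

B is a box-shaped house frame (walls only): outside footprint 3840×4830 mm, wall height 2510 mm, wall thickness 172 mm. The two y-facing walls run the full x-width; the two x-facing walls fit between the inner faces of the y-facing walls.

C is a spool: two coaxial disc flanges of radius 83 mm and thickness 19 mm, joined by a core cylinder of radius 22 mm and height 292 mm. The lower flange rests on z = 0 and the three cylinders share a vertical axis.

The house frame is against the stool's +x side, with their −y faces flush. The spool is on top of the stool, centred.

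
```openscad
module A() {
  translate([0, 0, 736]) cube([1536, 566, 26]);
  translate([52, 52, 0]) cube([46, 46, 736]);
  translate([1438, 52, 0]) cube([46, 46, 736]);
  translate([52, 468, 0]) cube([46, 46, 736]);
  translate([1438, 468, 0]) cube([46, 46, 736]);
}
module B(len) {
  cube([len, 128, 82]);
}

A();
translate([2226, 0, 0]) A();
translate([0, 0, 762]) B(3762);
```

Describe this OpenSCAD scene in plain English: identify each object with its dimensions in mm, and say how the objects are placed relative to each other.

A is a table: top 1536 mm (x) × 566 mm (y), 26 mm thick, upper face at z = 762 mm, on four 46×46 mm square legs, each inset 52 mm from the nearest pair of top edges, running from z = 0 to the bottom of the top.

B is a rectangular beam 3762 mm long (x), 128 mm deep (y), 82 mm thick (z).

The beam spans the tops of two tables placed 690 mm apart, resting at z = 762 mm.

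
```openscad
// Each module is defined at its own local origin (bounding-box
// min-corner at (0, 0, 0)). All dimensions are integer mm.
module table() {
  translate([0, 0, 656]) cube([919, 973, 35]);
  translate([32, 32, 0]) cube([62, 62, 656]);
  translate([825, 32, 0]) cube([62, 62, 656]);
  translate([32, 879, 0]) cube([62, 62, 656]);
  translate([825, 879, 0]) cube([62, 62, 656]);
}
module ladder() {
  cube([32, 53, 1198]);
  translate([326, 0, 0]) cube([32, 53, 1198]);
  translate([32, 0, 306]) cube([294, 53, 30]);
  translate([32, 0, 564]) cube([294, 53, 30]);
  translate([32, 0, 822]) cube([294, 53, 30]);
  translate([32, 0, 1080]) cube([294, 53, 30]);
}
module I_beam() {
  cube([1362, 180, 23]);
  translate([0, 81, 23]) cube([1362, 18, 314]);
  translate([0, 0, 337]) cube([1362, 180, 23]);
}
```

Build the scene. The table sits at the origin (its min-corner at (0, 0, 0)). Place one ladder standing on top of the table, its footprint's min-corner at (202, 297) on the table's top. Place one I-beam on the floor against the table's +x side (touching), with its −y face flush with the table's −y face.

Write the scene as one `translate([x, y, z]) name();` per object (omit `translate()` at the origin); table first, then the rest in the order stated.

table();
translate([202, 297, 691]) ladder();
translate([919, 0, 0]) I_beam();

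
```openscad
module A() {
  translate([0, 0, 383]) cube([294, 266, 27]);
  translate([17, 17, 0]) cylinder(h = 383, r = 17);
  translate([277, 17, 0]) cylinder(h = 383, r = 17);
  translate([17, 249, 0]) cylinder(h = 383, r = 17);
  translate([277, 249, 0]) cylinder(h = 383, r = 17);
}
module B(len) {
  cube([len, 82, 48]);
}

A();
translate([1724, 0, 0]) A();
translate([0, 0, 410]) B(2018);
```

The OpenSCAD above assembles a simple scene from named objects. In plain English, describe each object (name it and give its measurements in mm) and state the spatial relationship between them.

A is a four-legged stool. The seat is a 294×266×27 mm slab whose top surface is at z = 410 mm; four round legs, each 34 mm in diameter, run from the floor (z = 0) to the underside of the seat, each leg's axis is inset half a diameter from the nearest pair of seat edges (so the leg's bounding box is flush with the corner).

B is a rectangular beam 2018 mm long (x), 82 mm deep (y), 48 mm thick (z).

The beam spans the tops of two stools placed 1430 mm apart, resting at z = 410 mm.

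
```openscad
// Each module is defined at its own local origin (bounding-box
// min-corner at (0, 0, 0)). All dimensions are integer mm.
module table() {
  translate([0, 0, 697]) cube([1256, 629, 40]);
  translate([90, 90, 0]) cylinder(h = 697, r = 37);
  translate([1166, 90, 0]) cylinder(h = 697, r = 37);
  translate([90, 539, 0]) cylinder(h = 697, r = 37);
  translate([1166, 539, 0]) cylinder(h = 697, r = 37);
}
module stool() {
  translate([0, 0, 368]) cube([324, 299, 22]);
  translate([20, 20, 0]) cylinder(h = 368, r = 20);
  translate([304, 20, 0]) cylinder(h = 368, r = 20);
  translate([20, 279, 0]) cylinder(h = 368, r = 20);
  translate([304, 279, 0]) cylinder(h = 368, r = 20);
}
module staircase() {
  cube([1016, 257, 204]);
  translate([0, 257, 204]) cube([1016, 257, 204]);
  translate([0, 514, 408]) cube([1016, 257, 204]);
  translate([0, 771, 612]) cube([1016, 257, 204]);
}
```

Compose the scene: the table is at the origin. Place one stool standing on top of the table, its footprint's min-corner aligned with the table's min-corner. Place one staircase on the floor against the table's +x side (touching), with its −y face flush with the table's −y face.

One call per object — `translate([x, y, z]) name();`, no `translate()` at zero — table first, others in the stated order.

table();
translate([0, 0, 737]) stool();
translate([1256, 0, 0]) staircase();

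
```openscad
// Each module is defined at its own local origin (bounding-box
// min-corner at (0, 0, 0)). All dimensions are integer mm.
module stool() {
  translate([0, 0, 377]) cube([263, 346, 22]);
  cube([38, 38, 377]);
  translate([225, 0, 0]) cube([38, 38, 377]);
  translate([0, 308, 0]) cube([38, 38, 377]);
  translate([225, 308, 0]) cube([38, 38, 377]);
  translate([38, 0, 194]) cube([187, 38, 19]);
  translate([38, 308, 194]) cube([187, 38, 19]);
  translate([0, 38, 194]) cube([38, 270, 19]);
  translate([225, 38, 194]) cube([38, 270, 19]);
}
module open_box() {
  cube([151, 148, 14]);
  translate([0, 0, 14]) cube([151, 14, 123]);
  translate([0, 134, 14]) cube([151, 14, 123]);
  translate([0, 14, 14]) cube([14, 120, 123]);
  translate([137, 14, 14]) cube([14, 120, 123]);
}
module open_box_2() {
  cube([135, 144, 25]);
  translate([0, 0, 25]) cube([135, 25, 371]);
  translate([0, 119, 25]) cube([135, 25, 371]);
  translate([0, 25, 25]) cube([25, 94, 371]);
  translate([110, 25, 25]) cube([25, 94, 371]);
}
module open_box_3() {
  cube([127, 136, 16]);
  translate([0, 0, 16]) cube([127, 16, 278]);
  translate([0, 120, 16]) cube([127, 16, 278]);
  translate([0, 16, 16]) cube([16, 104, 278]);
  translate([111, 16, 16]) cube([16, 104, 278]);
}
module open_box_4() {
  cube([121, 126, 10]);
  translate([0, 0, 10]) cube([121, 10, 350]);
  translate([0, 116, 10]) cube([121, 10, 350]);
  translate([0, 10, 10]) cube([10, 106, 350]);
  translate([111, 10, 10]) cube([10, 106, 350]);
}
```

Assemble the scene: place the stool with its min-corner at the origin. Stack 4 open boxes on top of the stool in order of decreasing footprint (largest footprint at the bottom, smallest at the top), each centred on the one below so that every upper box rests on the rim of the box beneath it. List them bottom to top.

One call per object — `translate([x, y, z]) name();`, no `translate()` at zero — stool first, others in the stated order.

stool();
translate([56, 99, 399]) open_box();
translate([64, 101, 536]) open_box_2();
translate([68, 105, 932]) open_box_3();
translate([71, 110, 1226]) open_box_4();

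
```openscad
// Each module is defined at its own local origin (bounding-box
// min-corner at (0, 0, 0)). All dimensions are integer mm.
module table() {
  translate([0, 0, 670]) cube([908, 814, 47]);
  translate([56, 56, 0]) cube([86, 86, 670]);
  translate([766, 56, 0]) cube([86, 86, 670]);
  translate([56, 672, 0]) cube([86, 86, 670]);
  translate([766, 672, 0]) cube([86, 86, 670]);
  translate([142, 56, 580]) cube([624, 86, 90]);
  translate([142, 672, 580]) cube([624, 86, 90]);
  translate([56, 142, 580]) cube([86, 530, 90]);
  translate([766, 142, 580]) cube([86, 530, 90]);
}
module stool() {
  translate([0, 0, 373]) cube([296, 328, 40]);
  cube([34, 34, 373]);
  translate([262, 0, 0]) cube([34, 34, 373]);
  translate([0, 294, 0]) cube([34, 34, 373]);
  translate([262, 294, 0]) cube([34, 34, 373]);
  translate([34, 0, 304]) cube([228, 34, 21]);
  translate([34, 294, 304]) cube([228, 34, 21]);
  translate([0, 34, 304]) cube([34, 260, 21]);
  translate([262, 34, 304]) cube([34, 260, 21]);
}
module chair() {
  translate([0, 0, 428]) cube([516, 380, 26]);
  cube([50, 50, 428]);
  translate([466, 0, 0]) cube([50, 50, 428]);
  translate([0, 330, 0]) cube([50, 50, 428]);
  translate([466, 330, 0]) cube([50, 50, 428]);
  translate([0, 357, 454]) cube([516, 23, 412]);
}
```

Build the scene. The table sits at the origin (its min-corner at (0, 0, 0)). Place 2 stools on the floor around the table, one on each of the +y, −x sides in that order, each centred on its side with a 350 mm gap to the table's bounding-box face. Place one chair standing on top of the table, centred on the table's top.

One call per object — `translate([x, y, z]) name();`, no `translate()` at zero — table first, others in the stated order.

table();
translate([306, 1164, 0]) stool();
translate([-646, 243, 0]) stool();
translate([196, 217, 717]) chair();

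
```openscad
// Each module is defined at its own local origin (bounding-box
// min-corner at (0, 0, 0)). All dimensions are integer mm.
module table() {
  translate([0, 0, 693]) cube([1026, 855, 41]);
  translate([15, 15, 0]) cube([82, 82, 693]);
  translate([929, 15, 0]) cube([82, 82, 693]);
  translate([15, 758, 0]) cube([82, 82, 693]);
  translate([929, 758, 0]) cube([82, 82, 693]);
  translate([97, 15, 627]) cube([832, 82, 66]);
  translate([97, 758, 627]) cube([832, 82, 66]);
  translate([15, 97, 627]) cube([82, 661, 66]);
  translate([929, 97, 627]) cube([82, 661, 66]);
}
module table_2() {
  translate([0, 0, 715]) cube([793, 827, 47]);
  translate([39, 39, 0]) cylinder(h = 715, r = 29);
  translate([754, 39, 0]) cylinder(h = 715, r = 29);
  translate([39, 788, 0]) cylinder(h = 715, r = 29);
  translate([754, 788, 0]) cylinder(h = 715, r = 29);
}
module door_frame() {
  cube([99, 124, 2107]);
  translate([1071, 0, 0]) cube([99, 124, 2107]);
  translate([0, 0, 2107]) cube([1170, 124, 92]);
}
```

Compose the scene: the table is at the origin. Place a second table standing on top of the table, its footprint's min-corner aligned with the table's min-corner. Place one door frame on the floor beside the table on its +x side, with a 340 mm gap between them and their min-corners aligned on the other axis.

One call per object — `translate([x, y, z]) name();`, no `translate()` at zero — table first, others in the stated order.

table();
translate([0, 0, 734]) table_2();
translate([1366, 0, 0]) door_frame();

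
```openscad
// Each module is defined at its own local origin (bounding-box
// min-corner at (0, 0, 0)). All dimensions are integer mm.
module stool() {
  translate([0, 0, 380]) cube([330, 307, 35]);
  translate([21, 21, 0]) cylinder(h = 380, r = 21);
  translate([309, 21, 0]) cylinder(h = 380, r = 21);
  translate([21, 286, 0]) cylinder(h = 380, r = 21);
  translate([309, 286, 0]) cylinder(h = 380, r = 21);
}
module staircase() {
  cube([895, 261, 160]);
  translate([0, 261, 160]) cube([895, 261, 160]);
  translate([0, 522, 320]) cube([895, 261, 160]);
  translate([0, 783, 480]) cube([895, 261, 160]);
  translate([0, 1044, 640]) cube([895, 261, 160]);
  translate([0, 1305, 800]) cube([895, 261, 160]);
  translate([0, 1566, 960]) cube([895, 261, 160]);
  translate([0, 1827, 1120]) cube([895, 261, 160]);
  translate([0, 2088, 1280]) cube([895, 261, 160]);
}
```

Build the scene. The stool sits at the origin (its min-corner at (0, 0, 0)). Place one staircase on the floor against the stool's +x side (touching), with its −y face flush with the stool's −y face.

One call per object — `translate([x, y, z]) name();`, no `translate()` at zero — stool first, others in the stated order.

stool();
translate([330, 0, 0]) staircase();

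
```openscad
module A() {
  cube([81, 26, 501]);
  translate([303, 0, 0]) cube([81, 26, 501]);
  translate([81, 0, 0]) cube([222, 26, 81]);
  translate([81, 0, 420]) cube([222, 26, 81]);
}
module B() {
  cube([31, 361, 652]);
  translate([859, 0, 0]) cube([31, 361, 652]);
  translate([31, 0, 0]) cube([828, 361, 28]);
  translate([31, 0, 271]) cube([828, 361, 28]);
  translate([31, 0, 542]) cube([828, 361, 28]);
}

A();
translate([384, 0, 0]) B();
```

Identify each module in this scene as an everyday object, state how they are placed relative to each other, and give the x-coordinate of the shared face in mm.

The picture frame's +x face and the bookshelf's −x face are both at x = 384 mm.

A is a picture frame. B is a bookshelf. The bookshelf is against the picture frame's +x side, with their −y faces flush. The x-coordinate of the shared face is 384 mm.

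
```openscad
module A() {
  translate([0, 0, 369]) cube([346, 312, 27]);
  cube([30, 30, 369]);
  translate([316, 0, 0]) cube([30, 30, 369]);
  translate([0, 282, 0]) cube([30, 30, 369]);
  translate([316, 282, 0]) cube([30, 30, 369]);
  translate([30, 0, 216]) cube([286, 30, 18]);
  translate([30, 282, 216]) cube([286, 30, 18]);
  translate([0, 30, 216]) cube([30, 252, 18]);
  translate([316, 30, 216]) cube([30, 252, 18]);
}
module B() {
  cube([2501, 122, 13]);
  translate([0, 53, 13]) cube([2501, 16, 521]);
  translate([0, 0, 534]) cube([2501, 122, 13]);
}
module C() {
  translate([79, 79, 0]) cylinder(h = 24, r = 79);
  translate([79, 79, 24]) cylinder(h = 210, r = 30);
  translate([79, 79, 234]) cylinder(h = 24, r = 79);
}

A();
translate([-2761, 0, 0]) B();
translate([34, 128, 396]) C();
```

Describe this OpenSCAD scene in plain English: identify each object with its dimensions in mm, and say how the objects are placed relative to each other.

A is a simple wooden stool: a rectangular seat 346 mm (x) by 312 mm (y), 27 mm thick, top face at z = 396 mm, on four square legs, each 30×30 mm in cross-section. The legs rest on z = 0, each flush with a corner of the seat. Four stretchers, 30 mm wide and 18 mm tall, connect adjacent legs with their undersides at z = 216 mm, each running between the inner faces of the legs it joins and aligned with the legs' outer faces on the other axis.

B is an I-beam lying along x, 2501 mm long. Overall section height 547 mm. Two flanges 122 mm wide (y) and 13 mm thick, one on the floor and one at the top; a web 16 mm thick runs between them, centred on the flange width.

C is a spool: two coaxial disc flanges of radius 79 mm and thickness 24 mm, joined by a core cylinder of radius 30 mm and height 210 mm. The lower flange rests on z = 0 and the three cylinders share a vertical axis.

The I-beam is on the floor beside the stool on its −x side. The spool is on top of the stool.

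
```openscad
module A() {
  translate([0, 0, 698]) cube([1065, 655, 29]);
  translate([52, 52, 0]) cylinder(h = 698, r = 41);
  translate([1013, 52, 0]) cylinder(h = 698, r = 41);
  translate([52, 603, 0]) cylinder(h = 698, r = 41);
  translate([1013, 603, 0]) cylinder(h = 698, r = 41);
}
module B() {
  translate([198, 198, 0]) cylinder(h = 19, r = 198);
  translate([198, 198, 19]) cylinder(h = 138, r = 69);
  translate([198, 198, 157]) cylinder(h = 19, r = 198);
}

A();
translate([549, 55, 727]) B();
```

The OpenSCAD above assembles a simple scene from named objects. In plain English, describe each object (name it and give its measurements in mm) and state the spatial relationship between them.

A is a table: top 1065 mm (x) × 655 mm (y), 29 mm thick, upper face at z = 727 mm, on four round legs of 82 mm diameter, each leg's bounding box inset 11 mm from the nearest pair of top edges, running from z = 0 to the bottom of the top.

B is a spool: two coaxial disc flanges of radius 198 mm and thickness 19 mm, joined by a core cylinder of radius 69 mm and height 138 mm. The lower flange rests on z = 0 and the three cylinders share a vertical axis.

The spool is on top of the table.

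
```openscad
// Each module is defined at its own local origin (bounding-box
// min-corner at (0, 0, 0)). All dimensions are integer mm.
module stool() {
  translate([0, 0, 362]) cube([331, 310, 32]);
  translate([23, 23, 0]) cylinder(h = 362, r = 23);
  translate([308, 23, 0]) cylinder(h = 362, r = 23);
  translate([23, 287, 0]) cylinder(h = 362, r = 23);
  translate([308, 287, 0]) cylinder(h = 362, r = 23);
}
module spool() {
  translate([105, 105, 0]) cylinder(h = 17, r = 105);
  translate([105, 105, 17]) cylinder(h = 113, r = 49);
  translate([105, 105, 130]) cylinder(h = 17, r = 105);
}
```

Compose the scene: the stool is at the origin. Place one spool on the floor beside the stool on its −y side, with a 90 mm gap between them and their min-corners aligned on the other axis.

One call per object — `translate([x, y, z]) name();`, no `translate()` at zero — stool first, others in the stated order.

stool();
translate([0, -300, 0]) spool();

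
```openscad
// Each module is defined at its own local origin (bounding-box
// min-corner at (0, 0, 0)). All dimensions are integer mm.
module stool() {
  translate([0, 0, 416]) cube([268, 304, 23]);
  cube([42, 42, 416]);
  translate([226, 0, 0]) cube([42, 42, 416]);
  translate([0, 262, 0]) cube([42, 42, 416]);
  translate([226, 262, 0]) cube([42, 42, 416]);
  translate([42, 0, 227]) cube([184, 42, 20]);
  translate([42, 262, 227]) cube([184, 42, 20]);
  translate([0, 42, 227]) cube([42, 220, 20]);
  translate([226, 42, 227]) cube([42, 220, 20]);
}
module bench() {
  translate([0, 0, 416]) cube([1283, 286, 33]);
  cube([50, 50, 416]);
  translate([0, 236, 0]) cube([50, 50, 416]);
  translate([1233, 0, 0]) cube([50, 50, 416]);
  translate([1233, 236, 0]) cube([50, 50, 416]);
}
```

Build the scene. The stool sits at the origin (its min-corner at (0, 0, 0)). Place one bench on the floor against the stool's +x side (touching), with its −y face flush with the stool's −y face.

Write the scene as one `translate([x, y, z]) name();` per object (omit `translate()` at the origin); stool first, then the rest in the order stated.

stool();
translate([268, 0, 0]) bench();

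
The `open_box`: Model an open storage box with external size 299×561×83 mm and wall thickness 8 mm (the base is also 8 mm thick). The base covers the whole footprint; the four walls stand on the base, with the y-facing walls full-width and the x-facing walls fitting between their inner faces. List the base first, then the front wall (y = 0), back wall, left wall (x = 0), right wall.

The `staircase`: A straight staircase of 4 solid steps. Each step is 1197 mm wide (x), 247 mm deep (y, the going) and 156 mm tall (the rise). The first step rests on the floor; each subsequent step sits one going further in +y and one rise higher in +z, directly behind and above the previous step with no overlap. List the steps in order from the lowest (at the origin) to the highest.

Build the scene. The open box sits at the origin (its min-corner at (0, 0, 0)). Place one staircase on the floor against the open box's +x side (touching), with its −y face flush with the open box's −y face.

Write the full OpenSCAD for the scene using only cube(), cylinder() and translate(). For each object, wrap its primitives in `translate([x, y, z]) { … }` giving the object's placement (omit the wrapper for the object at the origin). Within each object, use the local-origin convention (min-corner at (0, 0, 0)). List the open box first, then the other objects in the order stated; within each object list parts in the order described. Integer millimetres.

cube([299, 561, 8]);
translate([0, 0, 8]) cube([299, 8, 75]);
translate([0, 553, 8]) cube([299, 8, 75]);
translate([0, 8, 8]) cube([8, 545, 75]);
translate([291, 8, 8]) cube([8, 545, 75]);
translate([299, 0, 0]) {
  cube([1197, 247, 156]);
  translate([0, 247, 156]) cube([1197, 247, 156]);
  translate([0, 494, 312]) cube([1197, 247, 156]);
  translate([0, 741, 468]) cube([1197, 247, 156]);
}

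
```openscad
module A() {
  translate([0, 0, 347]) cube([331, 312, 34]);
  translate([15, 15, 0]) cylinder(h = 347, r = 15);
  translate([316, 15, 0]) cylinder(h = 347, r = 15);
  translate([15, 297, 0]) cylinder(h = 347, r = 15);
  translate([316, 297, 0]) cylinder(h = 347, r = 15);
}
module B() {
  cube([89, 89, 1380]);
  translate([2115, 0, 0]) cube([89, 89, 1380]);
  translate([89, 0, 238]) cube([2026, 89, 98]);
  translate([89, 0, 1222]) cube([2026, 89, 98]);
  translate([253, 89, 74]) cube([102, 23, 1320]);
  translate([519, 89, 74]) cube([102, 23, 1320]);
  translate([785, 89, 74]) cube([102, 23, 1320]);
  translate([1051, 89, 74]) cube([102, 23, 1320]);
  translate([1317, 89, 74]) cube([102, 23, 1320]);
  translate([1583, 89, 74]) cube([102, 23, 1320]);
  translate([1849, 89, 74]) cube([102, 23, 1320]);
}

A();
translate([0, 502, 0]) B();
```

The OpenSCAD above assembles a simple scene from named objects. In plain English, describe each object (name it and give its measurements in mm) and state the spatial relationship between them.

A is a four-legged stool. The seat is 331×312 mm, 34 mm thick, top at z = 381 mm. It stands on four round legs, each 30 mm in diameter, from z = 0 to the seat underside, each leg's axis is inset half a diameter from the nearest pair of seat edges (so the leg's bounding box is flush with the corner).

B is a fence section. Two 89×89 mm posts, 1380 mm tall, stand on the floor with a clear span of 2026 mm between their inner faces. Two horizontal rails of 89×98 mm section span the gap between the posts with their undersides at z = 238 mm and z = 1222 mm, flush with the posts' −y face. 7 pickets, each 102 mm wide, 23 mm thick and 1320 mm tall, are fixed to the +y face of the rails with their bottoms at z = 74 mm, evenly spaced across the span with equal gaps (rounded down to the nearest mm) at the −x end and between each pair — any rounding remainder accumulates at the +x end.

The fence section is on the floor beside the stool on its +y side.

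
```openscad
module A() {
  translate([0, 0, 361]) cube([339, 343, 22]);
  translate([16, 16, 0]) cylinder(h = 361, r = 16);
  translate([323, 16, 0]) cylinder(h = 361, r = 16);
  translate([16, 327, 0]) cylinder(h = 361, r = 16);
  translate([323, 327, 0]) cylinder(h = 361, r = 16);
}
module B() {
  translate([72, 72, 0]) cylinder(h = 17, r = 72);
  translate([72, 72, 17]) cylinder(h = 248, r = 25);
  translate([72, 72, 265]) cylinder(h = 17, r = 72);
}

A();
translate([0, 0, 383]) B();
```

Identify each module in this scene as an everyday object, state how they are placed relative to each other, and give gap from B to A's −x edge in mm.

The spool's min-x is at 0; the stool's min-x is 0; gap = 0 mm.

A is a stool. B is a spool. The spool is on top of the stool. The gap from the spool to the stool's −x edge is 0 mm.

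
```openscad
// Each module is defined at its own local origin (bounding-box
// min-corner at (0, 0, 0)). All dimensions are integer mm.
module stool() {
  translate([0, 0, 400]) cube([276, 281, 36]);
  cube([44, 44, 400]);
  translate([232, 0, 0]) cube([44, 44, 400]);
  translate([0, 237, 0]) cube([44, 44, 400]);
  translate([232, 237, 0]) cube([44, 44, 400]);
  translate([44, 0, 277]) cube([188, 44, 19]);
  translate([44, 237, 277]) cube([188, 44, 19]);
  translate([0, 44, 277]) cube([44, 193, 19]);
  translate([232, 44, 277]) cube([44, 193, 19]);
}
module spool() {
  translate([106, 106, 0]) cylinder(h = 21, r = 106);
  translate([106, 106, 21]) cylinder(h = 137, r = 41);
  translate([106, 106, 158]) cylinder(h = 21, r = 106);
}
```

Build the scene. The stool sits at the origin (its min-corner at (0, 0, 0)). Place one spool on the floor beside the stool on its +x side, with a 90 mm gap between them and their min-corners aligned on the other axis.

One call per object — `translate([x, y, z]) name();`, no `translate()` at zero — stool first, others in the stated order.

stool();
translate([366, 0, 0]) spool();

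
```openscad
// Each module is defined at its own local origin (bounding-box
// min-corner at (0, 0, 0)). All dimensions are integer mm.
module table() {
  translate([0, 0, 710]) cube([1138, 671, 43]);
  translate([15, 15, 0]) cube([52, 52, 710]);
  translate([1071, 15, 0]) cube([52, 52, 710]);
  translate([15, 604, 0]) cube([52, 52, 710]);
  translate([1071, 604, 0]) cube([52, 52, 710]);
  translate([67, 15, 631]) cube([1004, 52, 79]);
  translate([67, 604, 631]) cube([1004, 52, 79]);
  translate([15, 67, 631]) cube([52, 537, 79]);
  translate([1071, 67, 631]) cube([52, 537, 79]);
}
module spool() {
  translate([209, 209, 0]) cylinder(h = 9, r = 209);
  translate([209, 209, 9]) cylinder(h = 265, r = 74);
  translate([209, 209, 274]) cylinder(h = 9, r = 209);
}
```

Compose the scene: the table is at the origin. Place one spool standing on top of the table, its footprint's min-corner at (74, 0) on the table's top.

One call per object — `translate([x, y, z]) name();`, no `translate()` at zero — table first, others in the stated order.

table();
translate([74, 0, 753]) spool();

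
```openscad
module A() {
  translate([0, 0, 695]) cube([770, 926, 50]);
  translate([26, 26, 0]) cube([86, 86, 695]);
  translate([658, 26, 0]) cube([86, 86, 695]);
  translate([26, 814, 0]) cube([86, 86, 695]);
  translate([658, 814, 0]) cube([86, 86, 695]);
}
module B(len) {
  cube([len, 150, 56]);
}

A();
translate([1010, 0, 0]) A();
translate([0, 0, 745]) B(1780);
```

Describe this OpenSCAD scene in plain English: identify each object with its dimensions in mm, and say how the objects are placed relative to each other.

A is a table: top 770 mm (x) × 926 mm (y), 50 mm thick, upper face at z = 745 mm, on four 86×86 mm square legs, each inset 26 mm from the nearest pair of top edges, running from z = 0 to the bottom of the top.

B is a rectangular beam 1780 mm long (x), 150 mm deep (y), 56 mm thick (z).

The beam spans the tops of two tables placed 240 mm apart, resting at z = 745 mm.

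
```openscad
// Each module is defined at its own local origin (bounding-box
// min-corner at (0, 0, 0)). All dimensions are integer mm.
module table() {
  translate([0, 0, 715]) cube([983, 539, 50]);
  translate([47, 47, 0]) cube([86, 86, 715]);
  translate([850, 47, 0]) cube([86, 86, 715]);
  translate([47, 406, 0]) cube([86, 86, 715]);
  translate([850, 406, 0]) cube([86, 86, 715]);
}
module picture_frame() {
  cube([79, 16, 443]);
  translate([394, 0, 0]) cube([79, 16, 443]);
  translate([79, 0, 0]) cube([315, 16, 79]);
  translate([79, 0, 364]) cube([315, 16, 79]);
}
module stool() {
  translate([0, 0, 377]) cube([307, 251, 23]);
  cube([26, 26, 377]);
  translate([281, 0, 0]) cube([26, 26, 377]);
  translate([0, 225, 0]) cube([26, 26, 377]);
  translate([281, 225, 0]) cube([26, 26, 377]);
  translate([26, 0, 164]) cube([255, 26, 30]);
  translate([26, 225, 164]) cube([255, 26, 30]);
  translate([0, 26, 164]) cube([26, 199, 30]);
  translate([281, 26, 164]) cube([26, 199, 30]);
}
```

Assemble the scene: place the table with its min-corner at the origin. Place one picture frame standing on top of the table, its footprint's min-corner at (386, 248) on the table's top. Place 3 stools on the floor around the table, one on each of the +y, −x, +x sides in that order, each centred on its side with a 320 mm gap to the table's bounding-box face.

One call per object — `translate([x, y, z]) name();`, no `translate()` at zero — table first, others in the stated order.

table();
translate([386, 248, 765]) picture_frame();
translate([338, 859, 0]) stool();
translate([-627, 144, 0]) stool();
translate([1303, 144, 0]) stool();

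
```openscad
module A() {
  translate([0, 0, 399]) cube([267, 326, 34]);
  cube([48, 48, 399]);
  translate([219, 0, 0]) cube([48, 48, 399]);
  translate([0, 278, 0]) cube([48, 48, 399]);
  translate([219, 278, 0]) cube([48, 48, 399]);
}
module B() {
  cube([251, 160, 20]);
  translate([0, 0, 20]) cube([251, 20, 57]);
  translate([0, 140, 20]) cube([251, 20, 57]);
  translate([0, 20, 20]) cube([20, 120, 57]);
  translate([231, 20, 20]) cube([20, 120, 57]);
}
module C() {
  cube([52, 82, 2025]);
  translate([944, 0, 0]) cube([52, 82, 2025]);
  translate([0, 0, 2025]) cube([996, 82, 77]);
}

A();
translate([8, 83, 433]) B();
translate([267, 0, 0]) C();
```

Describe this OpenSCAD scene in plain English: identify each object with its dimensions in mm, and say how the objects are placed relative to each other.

A is a four-legged stool. The seat is a 267×326×34 mm slab whose top surface is at z = 433 mm; four square legs, each 48×48 mm in cross-section, run from the floor (z = 0) to the underside of the seat, each flush with a corner of the seat.

B is an open-topped rectangular box: outside dimensions 251×160×77 mm, with a uniform wall and base thickness of 20 mm. The base is a full 251×160 slab on the floor; four walls sit on top of the base. The front and back walls (the −y and +y sides) span the full width; the two side walls fit between them.

C is a rectangular door frame: two vertical jambs of 52×82 mm section, 2025 mm tall, with a clear opening 892 mm wide between their inner faces. A header 77 mm tall and 82 mm deep lies on top of the jambs and spans the full outside width.

The open box is on top of the stool, centred. The door frame is against the stool's +x side, with their −y faces flush.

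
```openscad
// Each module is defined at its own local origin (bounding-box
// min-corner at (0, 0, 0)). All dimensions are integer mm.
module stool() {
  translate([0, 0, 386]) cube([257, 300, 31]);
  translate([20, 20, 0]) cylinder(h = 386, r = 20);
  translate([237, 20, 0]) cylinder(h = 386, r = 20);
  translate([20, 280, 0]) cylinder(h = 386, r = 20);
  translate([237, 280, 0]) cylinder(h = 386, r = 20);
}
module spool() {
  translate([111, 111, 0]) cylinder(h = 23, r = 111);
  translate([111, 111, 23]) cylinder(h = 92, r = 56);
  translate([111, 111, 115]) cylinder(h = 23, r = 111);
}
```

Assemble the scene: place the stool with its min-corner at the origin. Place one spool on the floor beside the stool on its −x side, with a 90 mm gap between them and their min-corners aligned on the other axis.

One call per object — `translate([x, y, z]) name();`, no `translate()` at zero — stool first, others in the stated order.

stool();
translate([-312, 0, 0]) spool();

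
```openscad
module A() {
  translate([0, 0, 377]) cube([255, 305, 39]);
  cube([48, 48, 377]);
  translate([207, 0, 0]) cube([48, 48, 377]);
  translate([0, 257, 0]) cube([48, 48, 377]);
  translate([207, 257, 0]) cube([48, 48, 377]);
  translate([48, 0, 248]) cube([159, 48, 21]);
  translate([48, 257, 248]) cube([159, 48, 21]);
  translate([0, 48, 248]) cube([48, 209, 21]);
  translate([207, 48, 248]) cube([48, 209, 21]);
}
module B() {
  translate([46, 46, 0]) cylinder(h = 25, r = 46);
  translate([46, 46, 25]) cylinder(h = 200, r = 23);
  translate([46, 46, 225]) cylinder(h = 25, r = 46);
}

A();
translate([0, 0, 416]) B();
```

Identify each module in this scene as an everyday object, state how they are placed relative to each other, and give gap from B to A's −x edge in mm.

The spool's min-x is at 0; the stool's min-x is 0; gap = 0 mm.

A is a stool. B is a spool. The spool is on top of the stool. The gap from the spool to the stool's −x edge is 0 mm.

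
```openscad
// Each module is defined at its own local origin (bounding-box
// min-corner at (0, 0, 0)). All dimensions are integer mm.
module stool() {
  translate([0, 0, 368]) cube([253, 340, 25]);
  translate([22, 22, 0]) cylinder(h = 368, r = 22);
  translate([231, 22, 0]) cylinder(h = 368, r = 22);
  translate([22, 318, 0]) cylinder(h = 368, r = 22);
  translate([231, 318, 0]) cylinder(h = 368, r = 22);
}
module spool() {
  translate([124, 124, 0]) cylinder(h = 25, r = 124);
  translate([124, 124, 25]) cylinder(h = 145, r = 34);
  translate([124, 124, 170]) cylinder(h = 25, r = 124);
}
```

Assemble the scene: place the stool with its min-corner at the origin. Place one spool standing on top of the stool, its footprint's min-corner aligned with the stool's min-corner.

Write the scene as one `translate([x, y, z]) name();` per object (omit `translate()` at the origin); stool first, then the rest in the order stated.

stool();
translate([0, 0, 393]) spool();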